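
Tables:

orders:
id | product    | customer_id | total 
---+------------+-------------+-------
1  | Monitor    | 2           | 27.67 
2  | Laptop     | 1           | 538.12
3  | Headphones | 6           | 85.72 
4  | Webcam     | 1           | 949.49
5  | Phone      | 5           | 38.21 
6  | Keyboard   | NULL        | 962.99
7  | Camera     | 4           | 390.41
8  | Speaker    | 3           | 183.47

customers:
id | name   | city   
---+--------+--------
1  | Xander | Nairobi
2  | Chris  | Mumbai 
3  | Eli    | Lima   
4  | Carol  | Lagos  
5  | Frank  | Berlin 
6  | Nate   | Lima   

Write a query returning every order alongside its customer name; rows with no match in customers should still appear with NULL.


LEFT JOIN keeps every row from orders (the left table); where customer_id has no match in customers, the customer columns become NULL. Walk through each order:
  - order 1 (Monitor): customer_id=2 -> matches Chris
  - order 2 (Laptop): customer_id=1 -> matches Xander
  - order 3 (Headphones): customer_id=6 -> matches Nate
  - order 4 (Webcam): customer_id=1 -> matches Xander
  - order 5 (Phone): customer_id=5 -> matches Frank
  - order 6 (Keyboard): customer_id=NULL, no match -> kept with NULL
  - order 7 (Camera): customer_id=4 -> matches Carol
  - order 8 (Speaker): customer_id=3 -> matches Eli
All 8 rows appear; 1 has NULL customer.

SQL:
SELECT a.product, b.name AS customer
FROM orders a
LEFT JOIN customers b ON a.customer_id = b.id

Result:
product    | customer
-----------+---------
Monitor    | Chris   
Laptop     | Xander  
Headphones | Nate    
Webcam     | Xander  
Phone      | Frank   
Keyboard   | NULL    
Camera     | Carol   
Speaker    | Eli     


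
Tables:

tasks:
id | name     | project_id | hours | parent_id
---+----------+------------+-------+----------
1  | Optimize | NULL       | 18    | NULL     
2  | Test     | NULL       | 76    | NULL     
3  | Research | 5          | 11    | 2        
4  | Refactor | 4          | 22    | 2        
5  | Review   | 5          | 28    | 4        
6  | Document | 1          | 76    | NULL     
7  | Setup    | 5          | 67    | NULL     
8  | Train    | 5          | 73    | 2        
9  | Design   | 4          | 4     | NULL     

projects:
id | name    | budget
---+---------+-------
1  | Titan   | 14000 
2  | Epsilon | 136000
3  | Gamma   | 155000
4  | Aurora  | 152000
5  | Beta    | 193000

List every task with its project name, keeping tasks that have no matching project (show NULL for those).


LEFT JOIN keeps every row from tasks (the left table); where project_id has no match in projects, the project columns become NULL. Walk through each task:
  - task 1 (Optimize): project_id=NULL, no match -> kept with NULL
  - task 2 (Test): project_id=NULL, no match -> kept with NULL
  - task 3 (Research): project_id=5 -> matches Beta
  - task 4 (Refactor): project_id=4 -> matches Aurora
  - task 5 (Review): project_id=5 -> matches Beta
  - task 6 (Document): project_id=1 -> matches Titan
  - task 7 (Setup): project_id=5 -> matches Beta
  - task 8 (Train): project_id=5 -> matches Beta
  - task 9 (Design): project_id=4 -> matches Aurora
All 9 rows appear; 2 have NULL project.

SQL:
SELECT a.name, b.name AS project
FROM tasks a
LEFT JOIN projects b ON a.project_id = b.id

Result:
name     | project
---------+--------
Optimize | NULL   
Test     | NULL   
Research | Beta   
Refactor | Aurora 
Review   | Beta   
Document | Titan  
Setup    | Beta   
Train    | Beta   
Design   | Aurora 


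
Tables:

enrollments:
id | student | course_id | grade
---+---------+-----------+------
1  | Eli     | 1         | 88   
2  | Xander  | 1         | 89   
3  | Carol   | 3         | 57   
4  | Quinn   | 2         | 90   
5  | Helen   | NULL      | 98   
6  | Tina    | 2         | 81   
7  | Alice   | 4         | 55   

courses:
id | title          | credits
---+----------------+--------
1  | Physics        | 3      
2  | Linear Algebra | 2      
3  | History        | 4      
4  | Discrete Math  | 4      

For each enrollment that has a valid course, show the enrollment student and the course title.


INNER JOIN keeps only enrollments rows whose course_id matches an id in courses. Walk through each enrollment:
  - enrollment 1 (Eli): course_id=1 -> matches Physics
  - enrollment 2 (Xander): course_id=1 -> matches Physics
  - enrollment 3 (Carol): course_id=3 -> matches History
  - enrollment 4 (Quinn): course_id=2 -> matches Linear Algebra
  - enrollment 5 (Helen): course_id=NULL, no match -> dropped
  - enrollment 6 (Tina): course_id=2 -> matches Linear Algebra
  - enrollment 7 (Alice): course_id=4 -> matches Discrete Math
So 1 of 7 rows is dropped.

SQL:
SELECT a.student, b.title AS course
FROM enrollments a
INNER JOIN courses b ON a.course_id = b.id

Result:
student | course        
--------+---------------
Eli     | Physics       
Xander  | Physics       
Carol   | History       
Quinn   | Linear Algebra
Tina    | Linear Algebra
Alice   | Discrete Math 


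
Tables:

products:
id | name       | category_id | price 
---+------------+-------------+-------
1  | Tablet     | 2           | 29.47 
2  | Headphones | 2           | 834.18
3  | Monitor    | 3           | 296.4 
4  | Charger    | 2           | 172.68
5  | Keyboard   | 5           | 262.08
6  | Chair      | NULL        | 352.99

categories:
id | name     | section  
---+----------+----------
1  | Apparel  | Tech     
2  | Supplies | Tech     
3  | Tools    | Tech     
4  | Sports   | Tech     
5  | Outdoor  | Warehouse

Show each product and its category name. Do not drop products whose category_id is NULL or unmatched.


LEFT JOIN keeps every row from products (the left table); where category_id has no match in categories, the category columns become NULL. Walk through each product:
  - product 1 (Tablet): category_id=2 -> matches Supplies
  - product 2 (Headphones): category_id=2 -> matches Supplies
  - product 3 (Monitor): category_id=3 -> matches Tools
  - product 4 (Charger): category_id=2 -> matches Supplies
  - product 5 (Keyboard): category_id=5 -> matches Outdoor
  - product 6 (Chair): category_id=NULL, no match -> kept with NULL
All 6 rows appear; 1 has NULL category.

SQL:
SELECT a.name, b.name AS category
FROM products a
LEFT JOIN categories b ON a.category_id = b.id

Result:
name       | category
-----------+---------
Tablet     | Supplies
Headphones | Supplies
Monitor    | Tools   
Charger    | Supplies
Keyboard   | Outdoor 
Chair      | NULL    


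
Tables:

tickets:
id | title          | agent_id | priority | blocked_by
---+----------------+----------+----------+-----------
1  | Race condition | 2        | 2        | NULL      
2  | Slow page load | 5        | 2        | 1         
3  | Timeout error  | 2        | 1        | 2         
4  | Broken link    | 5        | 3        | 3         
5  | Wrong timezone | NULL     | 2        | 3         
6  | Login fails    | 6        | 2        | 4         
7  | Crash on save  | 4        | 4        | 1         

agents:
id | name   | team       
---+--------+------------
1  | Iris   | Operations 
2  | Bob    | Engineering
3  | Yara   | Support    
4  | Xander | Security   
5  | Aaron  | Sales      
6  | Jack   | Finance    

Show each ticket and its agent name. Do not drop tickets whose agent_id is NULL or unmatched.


LEFT JOIN keeps every row from tickets (the left table); where agent_id has no match in agents, the agent columns become NULL. Walk through each ticket:
  - ticket 1 (Race condition): agent_id=2 -> matches Bob
  - ticket 2 (Slow page load): agent_id=5 -> matches Aaron
  - ticket 3 (Timeout error): agent_id=2 -> matches Bob
  - ticket 4 (Broken link): agent_id=5 -> matches Aaron
  - ticket 5 (Wrong timezone): agent_id=NULL, no match -> kept with NULL
  - ticket 6 (Login fails): agent_id=6 -> matches Jack
  - ticket 7 (Crash on save): agent_id=4 -> matches Xander
All 7 rows appear; 1 has NULL agent.

SQL:
SELECT a.title, b.name AS agent
FROM tickets a
LEFT JOIN agents b ON a.agent_id = b.id

Result:
title          | agent 
---------------+-------
Race condition | Bob   
Slow page load | Aaron 
Timeout error  | Bob   
Broken link    | Aaron 
Wrong timezone | NULL  
Login fails    | Jack  
Crash on save  | Xander


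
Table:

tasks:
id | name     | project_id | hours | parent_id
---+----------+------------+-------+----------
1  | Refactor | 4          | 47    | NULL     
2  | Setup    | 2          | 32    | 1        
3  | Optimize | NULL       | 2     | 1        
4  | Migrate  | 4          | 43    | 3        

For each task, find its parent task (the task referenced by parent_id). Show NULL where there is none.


This is a self-join: tasks is joined to a second copy of itself, matching each row's parent_id to another row's id. Use LEFT JOIN so rows with parent_id=NULL are kept.
  - task 1 (Refactor): parent_id=NULL -> NULL
  - task 2 (Setup): parent_id=1 -> Refactor
  - task 3 (Optimize): parent_id=1 -> Refactor
  - task 4 (Migrate): parent_id=3 -> Optimize

SQL:
SELECT a.name AS item, b.name AS parent
FROM tasks a
LEFT JOIN tasks b ON a.parent_id = b.id

Result:
item     | parent  
---------+---------
Refactor | NULL    
Setup    | Refactor
Optimize | Refactor
Migrate  | Optimize


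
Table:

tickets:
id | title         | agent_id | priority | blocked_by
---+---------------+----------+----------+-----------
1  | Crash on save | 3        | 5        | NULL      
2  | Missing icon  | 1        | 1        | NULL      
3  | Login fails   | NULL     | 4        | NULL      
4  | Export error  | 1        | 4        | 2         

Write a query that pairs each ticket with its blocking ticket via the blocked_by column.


This is a self-join: tickets is joined to a second copy of itself, matching each row's blocked_by to another row's id. Use LEFT JOIN so rows with blocked_by=NULL are kept.
  - ticket 1 (Crash on save): blocked_by=NULL -> NULL
  - ticket 2 (Missing icon): blocked_by=NULL -> NULL
  - ticket 3 (Login fails): blocked_by=NULL -> NULL
  - ticket 4 (Export error): blocked_by=2 -> Missing icon

SQL:
SELECT a.title AS item, b.title AS blocked_by
FROM tickets a
LEFT JOIN tickets b ON a.blocked_by = b.id

Result:
item          | blocked_by  
--------------+-------------
Crash on save | NULL        
Missing icon  | NULL        
Login fails   | NULL        
Export error  | Missing icon


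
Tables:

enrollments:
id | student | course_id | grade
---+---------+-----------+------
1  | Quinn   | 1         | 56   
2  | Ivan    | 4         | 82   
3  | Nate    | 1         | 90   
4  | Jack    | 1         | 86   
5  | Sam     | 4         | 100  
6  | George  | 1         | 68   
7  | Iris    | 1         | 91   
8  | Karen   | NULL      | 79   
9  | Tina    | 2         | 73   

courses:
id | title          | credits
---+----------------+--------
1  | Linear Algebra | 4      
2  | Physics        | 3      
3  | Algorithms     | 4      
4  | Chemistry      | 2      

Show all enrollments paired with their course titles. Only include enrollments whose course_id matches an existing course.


INNER JOIN keeps only enrollments rows whose course_id matches an id in courses. Walk through each enrollment:
  - enrollment 1 (Quinn): course_id=1 -> matches Linear Algebra
  - enrollment 2 (Ivan): course_id=4 -> matches Chemistry
  - enrollment 3 (Nate): course_id=1 -> matches Linear Algebra
  - enrollment 4 (Jack): course_id=1 -> matches Linear Algebra
  - enrollment 5 (Sam): course_id=4 -> matches Chemistry
  - enrollment 6 (George): course_id=1 -> matches Linear Algebra
  - enrollment 7 (Iris): course_id=1 -> matches Linear Algebra
  - enrollment 8 (Karen): course_id=NULL, no match -> dropped
  - enrollment 9 (Tina): course_id=2 -> matches Physics
So 1 of 9 rows is dropped.

SQL:
SELECT a.student, b.title AS course
FROM enrollments a
INNER JOIN courses b ON a.course_id = b.id

Result:
student | course        
--------+---------------
Quinn   | Linear Algebra
Ivan    | Chemistry     
Nate    | Linear Algebra
Jack    | Linear Algebra
Sam     | Chemistry     
George  | Linear Algebra
Iris    | Linear Algebra
Tina    | Physics       


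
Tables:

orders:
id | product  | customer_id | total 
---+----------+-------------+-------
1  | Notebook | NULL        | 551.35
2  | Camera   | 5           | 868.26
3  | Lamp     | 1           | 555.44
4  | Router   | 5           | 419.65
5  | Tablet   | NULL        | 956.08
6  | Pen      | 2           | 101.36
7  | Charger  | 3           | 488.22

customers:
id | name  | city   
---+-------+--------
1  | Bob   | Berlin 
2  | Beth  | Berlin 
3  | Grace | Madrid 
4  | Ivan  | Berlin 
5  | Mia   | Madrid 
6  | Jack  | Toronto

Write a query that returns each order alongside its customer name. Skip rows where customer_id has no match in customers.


INNER JOIN keeps only orders rows whose customer_id matches an id in customers. Walk through each order:
  - order 1 (Notebook): customer_id=NULL, no match -> dropped
  - order 2 (Camera): customer_id=5 -> matches Mia
  - order 3 (Lamp): customer_id=1 -> matches Bob
  - order 4 (Router): customer_id=5 -> matches Mia
  - order 5 (Tablet): customer_id=NULL, no match -> dropped
  - order 6 (Pen): customer_id=2 -> matches Beth
  - order 7 (Charger): customer_id=3 -> matches Grace
So 2 of 7 rows are dropped.

SQL:
SELECT a.product, b.name AS customer
FROM orders a
INNER JOIN customers b ON a.customer_id = b.id

Result:
product | customer
--------+---------
Camera  | Mia     
Lamp    | Bob     
Router  | Mia     
Pen     | Beth    
Charger | Grace   


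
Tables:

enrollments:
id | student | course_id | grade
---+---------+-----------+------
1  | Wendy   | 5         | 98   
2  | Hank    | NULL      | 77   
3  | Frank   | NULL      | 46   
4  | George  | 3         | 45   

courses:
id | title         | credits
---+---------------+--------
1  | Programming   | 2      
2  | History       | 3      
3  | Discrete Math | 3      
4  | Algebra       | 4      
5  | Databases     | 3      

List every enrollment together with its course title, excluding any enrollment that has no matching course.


INNER JOIN keeps only enrollments rows whose course_id matches an id in courses. Walk through each enrollment:
  - enrollment 1 (Wendy): course_id=5 -> matches Databases
  - enrollment 2 (Hank): course_id=NULL, no match -> dropped
  - enrollment 3 (Frank): course_id=NULL, no match -> dropped
  - enrollment 4 (George): course_id=3 -> matches Discrete Math
So 2 of 4 rows are dropped.

SQL:
SELECT a.student, b.title AS course
FROM enrollments a
INNER JOIN courses b ON a.course_id = b.id

Result:
student | course       
--------+--------------
Wendy   | Databases    
George  | Discrete Math


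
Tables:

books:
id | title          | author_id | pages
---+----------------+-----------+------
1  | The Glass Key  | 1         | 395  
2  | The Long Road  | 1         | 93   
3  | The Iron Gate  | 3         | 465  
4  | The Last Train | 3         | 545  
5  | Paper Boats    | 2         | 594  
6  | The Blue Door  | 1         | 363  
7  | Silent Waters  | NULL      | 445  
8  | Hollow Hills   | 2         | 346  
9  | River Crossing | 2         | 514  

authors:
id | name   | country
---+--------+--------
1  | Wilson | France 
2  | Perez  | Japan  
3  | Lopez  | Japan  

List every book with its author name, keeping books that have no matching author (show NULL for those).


LEFT JOIN keeps every row from books (the left table); where author_id has no match in authors, the author columns become NULL. Walk through each book:
  - book 1 (The Glass Key): author_id=1 -> matches Wilson
  - book 2 (The Long Road): author_id=1 -> matches Wilson
  - book 3 (The Iron Gate): author_id=3 -> matches Lopez
  - book 4 (The Last Train): author_id=3 -> matches Lopez
  - book 5 (Paper Boats): author_id=2 -> matches Perez
  - book 6 (The Blue Door): author_id=1 -> matches Wilson
  - book 7 (Silent Waters): author_id=NULL, no match -> kept with NULL
  - book 8 (Hollow Hills): author_id=2 -> matches Perez
  - book 9 (River Crossing): author_id=2 -> matches Perez
All 9 rows appear; 1 has NULL author.

SQL:
SELECT a.title, b.name AS author
FROM books a
LEFT JOIN authors b ON a.author_id = b.id

Result:
title          | author
---------------+-------
The Glass Key  | Wilson
The Long Road  | Wilson
The Iron Gate  | Lopez 
The Last Train | Lopez 
Paper Boats    | Perez 
The Blue Door  | Wilson
Silent Waters  | NULL  
Hollow Hills   | Perez 
River Crossing | Perez 


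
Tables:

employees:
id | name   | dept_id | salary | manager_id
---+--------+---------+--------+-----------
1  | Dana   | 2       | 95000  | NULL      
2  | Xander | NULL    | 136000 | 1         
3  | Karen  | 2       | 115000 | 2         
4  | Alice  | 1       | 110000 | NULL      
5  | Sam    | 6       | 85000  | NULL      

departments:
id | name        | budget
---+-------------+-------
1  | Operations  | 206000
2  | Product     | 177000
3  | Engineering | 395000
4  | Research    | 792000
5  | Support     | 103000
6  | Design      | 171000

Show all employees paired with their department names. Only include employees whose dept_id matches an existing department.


INNER JOIN keeps only employees rows whose dept_id matches an id in departments. Walk through each employee:
  - employee 1 (Dana): dept_id=2 -> matches Product
  - employee 2 (Xander): dept_id=NULL, no match -> dropped
  - employee 3 (Karen): dept_id=2 -> matches Product
  - employee 4 (Alice): dept_id=1 -> matches Operations
  - employee 5 (Sam): dept_id=6 -> matches Design
So 1 of 5 rows is dropped.

SQL:
SELECT a.name, b.name AS department
FROM employees a
INNER JOIN departments b ON a.dept_id = b.id

Result:
name  | department
------+-----------
Dana  | Product   
Karen | Product   
Alice | Operations
Sam   | Design    


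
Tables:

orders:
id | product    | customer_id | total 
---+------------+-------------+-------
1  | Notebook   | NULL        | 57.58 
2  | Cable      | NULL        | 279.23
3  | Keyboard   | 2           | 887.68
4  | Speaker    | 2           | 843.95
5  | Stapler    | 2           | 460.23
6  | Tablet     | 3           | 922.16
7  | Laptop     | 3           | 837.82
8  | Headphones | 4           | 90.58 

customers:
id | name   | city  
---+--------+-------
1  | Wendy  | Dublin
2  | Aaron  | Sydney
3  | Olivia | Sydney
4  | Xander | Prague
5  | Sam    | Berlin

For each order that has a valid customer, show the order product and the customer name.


INNER JOIN keeps only orders rows whose customer_id matches an id in customers. Walk through each order:
  - order 1 (Notebook): customer_id=NULL, no match -> dropped
  - order 2 (Cable): customer_id=NULL, no match -> dropped
  - order 3 (Keyboard): customer_id=2 -> matches Aaron
  - order 4 (Speaker): customer_id=2 -> matches Aaron
  - order 5 (Stapler): customer_id=2 -> matches Aaron
  - order 6 (Tablet): customer_id=3 -> matches Olivia
  - order 7 (Laptop): customer_id=3 -> matches Olivia
  - order 8 (Headphones): customer_id=4 -> matches Xander
So 2 of 8 rows are dropped.

SQL:
SELECT a.product, b.name AS customer
FROM orders a
INNER JOIN customers b ON a.customer_id = b.id

Result:
product    | customer
-----------+---------
Keyboard   | Aaron   
Speaker    | Aaron   
Stapler    | Aaron   
Tablet     | Olivia  
Laptop     | Olivia  
Headphones | Xander  


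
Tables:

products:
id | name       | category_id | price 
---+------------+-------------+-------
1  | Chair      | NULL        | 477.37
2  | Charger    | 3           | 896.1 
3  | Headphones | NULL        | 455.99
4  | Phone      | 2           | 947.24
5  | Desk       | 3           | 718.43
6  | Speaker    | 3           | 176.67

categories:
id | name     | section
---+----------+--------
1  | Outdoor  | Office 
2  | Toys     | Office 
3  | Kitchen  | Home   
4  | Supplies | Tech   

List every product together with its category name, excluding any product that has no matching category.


INNER JOIN keeps only products rows whose category_id matches an id in categories. Walk through each product:
  - product 1 (Chair): category_id=NULL, no match -> dropped
  - product 2 (Charger): category_id=3 -> matches Kitchen
  - product 3 (Headphones): category_id=NULL, no match -> dropped
  - product 4 (Phone): category_id=2 -> matches Toys
  - product 5 (Desk): category_id=3 -> matches Kitchen
  - product 6 (Speaker): category_id=3 -> matches Kitchen
So 2 of 6 rows are dropped.

SQL:
SELECT a.name, b.name AS category
FROM products a
INNER JOIN categories b ON a.category_id = b.id

Result:
name    | category
--------+---------
Charger | Kitchen 
Phone   | Toys    
Desk    | Kitchen 
Speaker | Kitchen 


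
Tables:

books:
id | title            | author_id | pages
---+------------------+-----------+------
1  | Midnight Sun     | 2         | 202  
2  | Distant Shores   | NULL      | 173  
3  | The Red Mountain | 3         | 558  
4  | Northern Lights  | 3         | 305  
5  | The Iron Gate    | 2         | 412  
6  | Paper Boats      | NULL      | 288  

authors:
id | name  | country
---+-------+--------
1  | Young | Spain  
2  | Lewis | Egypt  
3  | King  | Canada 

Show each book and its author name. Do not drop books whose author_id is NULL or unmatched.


LEFT JOIN keeps every row from books (the left table); where author_id has no match in authors, the author columns become NULL. Walk through each book:
  - book 1 (Midnight Sun): author_id=2 -> matches Lewis
  - book 2 (Distant Shores): author_id=NULL, no match -> kept with NULL
  - book 3 (The Red Mountain): author_id=3 -> matches King
  - book 4 (Northern Lights): author_id=3 -> matches King
  - book 5 (The Iron Gate): author_id=2 -> matches Lewis
  - book 6 (Paper Boats): author_id=NULL, no match -> kept with NULL
All 6 rows appear; 2 have NULL author.

SQL:
SELECT a.title, b.name AS author
FROM books a
LEFT JOIN authors b ON a.author_id = b.id

Result:
title            | author
-----------------+-------
Midnight Sun     | Lewis 
Distant Shores   | NULL  
The Red Mountain | King  
Northern Lights  | King  
The Iron Gate    | Lewis 
Paper Boats      | NULL  


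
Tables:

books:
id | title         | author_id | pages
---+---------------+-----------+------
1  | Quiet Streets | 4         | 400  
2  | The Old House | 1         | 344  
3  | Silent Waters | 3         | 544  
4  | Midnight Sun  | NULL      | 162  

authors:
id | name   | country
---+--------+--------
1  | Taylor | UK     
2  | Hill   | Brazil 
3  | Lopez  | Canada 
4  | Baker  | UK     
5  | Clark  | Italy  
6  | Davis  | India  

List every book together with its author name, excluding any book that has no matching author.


INNER JOIN keeps only books rows whose author_id matches an id in authors. Walk through each book:
  - book 1 (Quiet Streets): author_id=4 -> matches Baker
  - book 2 (The Old House): author_id=1 -> matches Taylor
  - book 3 (Silent Waters): author_id=3 -> matches Lopez
  - book 4 (Midnight Sun): author_id=NULL, no match -> dropped
So 1 of 4 rows is dropped.

SQL:
SELECT a.title, b.name AS author
FROM books a
INNER JOIN authors b ON a.author_id = b.id

Result:
title         | author
--------------+-------
Quiet Streets | Baker 
The Old House | Taylor
Silent Waters | Lopez 


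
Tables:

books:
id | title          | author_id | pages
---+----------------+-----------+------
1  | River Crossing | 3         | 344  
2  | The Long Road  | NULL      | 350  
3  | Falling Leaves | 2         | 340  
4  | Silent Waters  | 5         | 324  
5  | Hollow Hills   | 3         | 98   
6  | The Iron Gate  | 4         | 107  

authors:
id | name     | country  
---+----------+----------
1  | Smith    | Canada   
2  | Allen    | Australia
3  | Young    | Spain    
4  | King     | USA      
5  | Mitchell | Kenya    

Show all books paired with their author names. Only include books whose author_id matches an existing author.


INNER JOIN keeps only books rows whose author_id matches an id in authors. Walk through each book:
  - book 1 (River Crossing): author_id=3 -> matches Young
  - book 2 (The Long Road): author_id=NULL, no match -> dropped
  - book 3 (Falling Leaves): author_id=2 -> matches Allen
  - book 4 (Silent Waters): author_id=5 -> matches Mitchell
  - book 5 (Hollow Hills): author_id=3 -> matches Young
  - book 6 (The Iron Gate): author_id=4 -> matches King
So 1 of 6 rows is dropped.

SQL:
SELECT a.title, b.name AS author
FROM books a
INNER JOIN authors b ON a.author_id = b.id

Result:
title          | author  
---------------+---------
River Crossing | Young   
Falling Leaves | Allen   
Silent Waters  | Mitchell
Hollow Hills   | Young   
The Iron Gate  | King    


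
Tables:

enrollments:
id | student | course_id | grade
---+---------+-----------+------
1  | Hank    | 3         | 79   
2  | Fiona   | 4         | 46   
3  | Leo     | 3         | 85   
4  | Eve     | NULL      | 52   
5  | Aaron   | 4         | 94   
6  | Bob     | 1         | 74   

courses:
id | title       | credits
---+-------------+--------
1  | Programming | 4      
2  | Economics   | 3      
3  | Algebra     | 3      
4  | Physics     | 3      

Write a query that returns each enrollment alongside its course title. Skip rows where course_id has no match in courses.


INNER JOIN keeps only enrollments rows whose course_id matches an id in courses. Walk through each enrollment:
  - enrollment 1 (Hank): course_id=3 -> matches Algebra
  - enrollment 2 (Fiona): course_id=4 -> matches Physics
  - enrollment 3 (Leo): course_id=3 -> matches Algebra
  - enrollment 4 (Eve): course_id=NULL, no match -> dropped
  - enrollment 5 (Aaron): course_id=4 -> matches Physics
  - enrollment 6 (Bob): course_id=1 -> matches Programming
So 1 of 6 rows is dropped.

SQL:
SELECT a.student, b.title AS course
FROM enrollments a
INNER JOIN courses b ON a.course_id = b.id

Result:
student | course     
--------+------------
Hank    | Algebra    
Fiona   | Physics    
Leo     | Algebra    
Aaron   | Physics    
Bob     | Programming


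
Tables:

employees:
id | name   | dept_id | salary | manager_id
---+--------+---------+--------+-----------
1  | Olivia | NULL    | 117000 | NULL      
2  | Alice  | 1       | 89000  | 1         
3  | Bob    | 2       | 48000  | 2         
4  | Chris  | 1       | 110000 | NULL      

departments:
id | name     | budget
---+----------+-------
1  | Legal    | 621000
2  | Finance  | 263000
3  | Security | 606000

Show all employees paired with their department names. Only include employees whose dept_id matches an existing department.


INNER JOIN keeps only employees rows whose dept_id matches an id in departments. Walk through each employee:
  - employee 1 (Olivia): dept_id=NULL, no match -> dropped
  - employee 2 (Alice): dept_id=1 -> matches Legal
  - employee 3 (Bob): dept_id=2 -> matches Finance
  - employee 4 (Chris): dept_id=1 -> matches Legal
So 1 of 4 rows is dropped.

SQL:
SELECT a.name, b.name AS department
FROM employees a
INNER JOIN departments b ON a.dept_id = b.id

Result:
name  | department
------+-----------
Alice | Legal     
Bob   | Finance   
Chris | Legal     


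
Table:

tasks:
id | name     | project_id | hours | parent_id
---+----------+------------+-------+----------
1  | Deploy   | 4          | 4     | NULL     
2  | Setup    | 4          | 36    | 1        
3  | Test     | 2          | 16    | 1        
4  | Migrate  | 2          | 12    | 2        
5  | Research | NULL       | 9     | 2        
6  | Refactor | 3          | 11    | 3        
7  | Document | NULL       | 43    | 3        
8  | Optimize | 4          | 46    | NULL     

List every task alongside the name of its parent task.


This is a self-join: tasks is joined to a second copy of itself, matching each row's parent_id to another row's id. Use LEFT JOIN so rows with parent_id=NULL are kept.
  - task 1 (Deploy): parent_id=NULL -> NULL
  - task 2 (Setup): parent_id=1 -> Deploy
  - task 3 (Test): parent_id=1 -> Deploy
  - task 4 (Migrate): parent_id=2 -> Setup
  - task 5 (Research): parent_id=2 -> Setup
  - task 6 (Refactor): parent_id=3 -> Test
  - task 7 (Document): parent_id=3 -> Test
  - task 8 (Optimize): parent_id=NULL -> NULL

SQL:
SELECT a.name AS item, b.name AS parent
FROM tasks a
LEFT JOIN tasks b ON a.parent_id = b.id

Result:
item     | parent
---------+-------
Deploy   | NULL  
Setup    | Deploy
Test     | Deploy
Migrate  | Setup 
Research | Setup 
Refactor | Test  
Document | Test  
Optimize | NULL  


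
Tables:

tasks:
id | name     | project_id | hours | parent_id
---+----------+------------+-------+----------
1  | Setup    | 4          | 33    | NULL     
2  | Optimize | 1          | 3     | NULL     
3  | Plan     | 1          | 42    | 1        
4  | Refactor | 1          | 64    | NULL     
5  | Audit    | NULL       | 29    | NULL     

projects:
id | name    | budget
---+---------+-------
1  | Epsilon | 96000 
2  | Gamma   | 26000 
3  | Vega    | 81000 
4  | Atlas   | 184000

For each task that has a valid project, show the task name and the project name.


INNER JOIN keeps only tasks rows whose project_id matches an id in projects. Walk through each task:
  - task 1 (Setup): project_id=4 -> matches Atlas
  - task 2 (Optimize): project_id=1 -> matches Epsilon
  - task 3 (Plan): project_id=1 -> matches Epsilon
  - task 4 (Refactor): project_id=1 -> matches Epsilon
  - task 5 (Audit): project_id=NULL, no match -> dropped
So 1 of 5 rows is dropped.

SQL:
SELECT a.name, b.name AS project
FROM tasks a
INNER JOIN projects b ON a.project_id = b.id

Result:
name     | project
---------+--------
Setup    | Atlas  
Optimize | Epsilon
Plan     | Epsilon
Refactor | Epsilon


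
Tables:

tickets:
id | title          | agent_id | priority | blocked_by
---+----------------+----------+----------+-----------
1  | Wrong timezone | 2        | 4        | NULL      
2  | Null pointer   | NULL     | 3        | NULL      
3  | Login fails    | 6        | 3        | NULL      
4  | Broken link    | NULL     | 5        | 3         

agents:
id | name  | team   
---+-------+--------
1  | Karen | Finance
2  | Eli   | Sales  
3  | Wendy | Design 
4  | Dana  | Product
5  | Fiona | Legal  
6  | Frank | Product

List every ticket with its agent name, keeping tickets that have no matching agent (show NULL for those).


LEFT JOIN keeps every row from tickets (the left table); where agent_id has no match in agents, the agent columns become NULL. Walk through each ticket:
  - ticket 1 (Wrong timezone): agent_id=2 -> matches Eli
  - ticket 2 (Null pointer): agent_id=NULL, no match -> kept with NULL
  - ticket 3 (Login fails): agent_id=6 -> matches Frank
  - ticket 4 (Broken link): agent_id=NULL, no match -> kept with NULL
All 4 rows appear; 2 have NULL agent.

SQL:
SELECT a.title, b.name AS agent
FROM tickets a
LEFT JOIN agents b ON a.agent_id = b.id

Result:
title          | agent
---------------+------
Wrong timezone | Eli  
Null pointer   | NULL 
Login fails    | Frank
Broken link    | NULL 


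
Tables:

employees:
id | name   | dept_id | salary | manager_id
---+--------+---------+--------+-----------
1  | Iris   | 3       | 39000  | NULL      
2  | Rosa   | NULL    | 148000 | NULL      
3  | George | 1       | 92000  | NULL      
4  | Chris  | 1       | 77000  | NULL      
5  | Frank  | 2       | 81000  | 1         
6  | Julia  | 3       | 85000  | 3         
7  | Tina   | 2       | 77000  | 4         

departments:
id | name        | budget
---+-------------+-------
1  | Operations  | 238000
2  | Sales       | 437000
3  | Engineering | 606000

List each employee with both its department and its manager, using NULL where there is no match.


Two LEFT JOINs from the same base table employees: one to departments via dept_id, one to employees itself via manager_id. Both are LEFT so every employee is preserved.
Match against departments:
  - employee 1 (Iris): dept_id=3 -> matches Engineering
  - employee 2 (Rosa): dept_id=NULL, no match -> kept with NULL
  - employee 3 (George): dept_id=1 -> matches Operations
  - employee 4 (Chris): dept_id=1 -> matches Operations
  - employee 5 (Frank): dept_id=2 -> matches Sales
  - employee 6 (Julia): dept_id=3 -> matches Engineering
  - employee 7 (Tina): dept_id=2 -> matches Sales
Match against employees (self):
  - employee 1 (Iris): manager_id=NULL -> NULL
  - employee 2 (Rosa): manager_id=NULL -> NULL
  - employee 3 (George): manager_id=NULL -> NULL
  - employee 4 (Chris): manager_id=NULL -> NULL
  - employee 5 (Frank): manager_id=1 -> Iris
  - employee 6 (Julia): manager_id=3 -> George
  - employee 7 (Tina): manager_id=4 -> Chris

SQL:
SELECT a.name, b.name AS department, c.name AS manager
FROM employees a
LEFT JOIN departments b ON a.dept_id = b.id
LEFT JOIN employees c ON a.manager_id = c.id

Result:
name   | department  | manager
-------+-------------+--------
Iris   | Engineering | NULL   
Rosa   | NULL        | NULL   
George | Operations  | NULL   
Chris  | Operations  | NULL   
Frank  | Sales       | Iris   
Julia  | Engineering | George 
Tina   | Sales       | Chris  


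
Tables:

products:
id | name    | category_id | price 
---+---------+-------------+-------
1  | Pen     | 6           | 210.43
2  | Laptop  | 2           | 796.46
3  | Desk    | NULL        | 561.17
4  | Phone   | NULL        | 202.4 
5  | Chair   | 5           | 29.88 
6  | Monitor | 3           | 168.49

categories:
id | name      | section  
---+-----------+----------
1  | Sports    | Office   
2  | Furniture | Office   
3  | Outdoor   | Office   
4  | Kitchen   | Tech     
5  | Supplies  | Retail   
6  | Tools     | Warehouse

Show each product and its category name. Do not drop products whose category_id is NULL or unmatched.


LEFT JOIN keeps every row from products (the left table); where category_id has no match in categories, the category columns become NULL. Walk through each product:
  - product 1 (Pen): category_id=6 -> matches Tools
  - product 2 (Laptop): category_id=2 -> matches Furniture
  - product 3 (Desk): category_id=NULL, no match -> kept with NULL
  - product 4 (Phone): category_id=NULL, no match -> kept with NULL
  - product 5 (Chair): category_id=5 -> matches Supplies
  - product 6 (Monitor): category_id=3 -> matches Outdoor
All 6 rows appear; 2 have NULL category.

SQL:
SELECT a.name, b.name AS category
FROM products a
LEFT JOIN categories b ON a.category_id = b.id

Result:
name    | category 
--------+----------
Pen     | Tools    
Laptop  | Furniture
Desk    | NULL     
Phone   | NULL     
Chair   | Supplies 
Monitor | Outdoor  


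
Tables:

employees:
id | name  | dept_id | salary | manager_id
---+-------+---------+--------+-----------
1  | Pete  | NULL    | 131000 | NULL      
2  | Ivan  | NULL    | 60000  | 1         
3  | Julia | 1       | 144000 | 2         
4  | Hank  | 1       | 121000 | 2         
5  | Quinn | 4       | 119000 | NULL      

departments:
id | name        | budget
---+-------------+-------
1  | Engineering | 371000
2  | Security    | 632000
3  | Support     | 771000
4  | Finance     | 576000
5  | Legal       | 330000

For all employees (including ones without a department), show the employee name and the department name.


LEFT JOIN keeps every row from employees (the left table); where dept_id has no match in departments, the department columns become NULL. Walk through each employee:
  - employee 1 (Pete): dept_id=NULL, no match -> kept with NULL
  - employee 2 (Ivan): dept_id=NULL, no match -> kept with NULL
  - employee 3 (Julia): dept_id=1 -> matches Engineering
  - employee 4 (Hank): dept_id=1 -> matches Engineering
  - employee 5 (Quinn): dept_id=4 -> matches Finance
All 5 rows appear; 2 have NULL department.

SQL:
SELECT a.name, b.name AS department
FROM employees a
LEFT JOIN departments b ON a.dept_id = b.id

Result:
name  | department 
------+------------
Pete  | NULL       
Ivan  | NULL       
Julia | Engineering
Hank  | Engineering
Quinn | Finance    


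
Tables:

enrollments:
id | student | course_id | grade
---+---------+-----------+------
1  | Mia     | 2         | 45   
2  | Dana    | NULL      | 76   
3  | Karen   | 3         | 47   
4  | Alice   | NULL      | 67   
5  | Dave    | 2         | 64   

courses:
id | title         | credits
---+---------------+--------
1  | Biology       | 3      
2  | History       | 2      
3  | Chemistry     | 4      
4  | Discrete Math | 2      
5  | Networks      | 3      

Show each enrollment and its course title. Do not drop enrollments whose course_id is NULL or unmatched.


LEFT JOIN keeps every row from enrollments (the left table); where course_id has no match in courses, the course columns become NULL. Walk through each enrollment:
  - enrollment 1 (Mia): course_id=2 -> matches History
  - enrollment 2 (Dana): course_id=NULL, no match -> kept with NULL
  - enrollment 3 (Karen): course_id=3 -> matches Chemistry
  - enrollment 4 (Alice): course_id=NULL, no match -> kept with NULL
  - enrollment 5 (Dave): course_id=2 -> matches History
All 5 rows appear; 2 have NULL course.

SQL:
SELECT a.student, b.title AS course
FROM enrollments a
LEFT JOIN courses b ON a.course_id = b.id

Result:
student | course   
--------+----------
Mia     | History  
Dana    | NULL     
Karen   | Chemistry
Alice   | NULL     
Dave    | History  


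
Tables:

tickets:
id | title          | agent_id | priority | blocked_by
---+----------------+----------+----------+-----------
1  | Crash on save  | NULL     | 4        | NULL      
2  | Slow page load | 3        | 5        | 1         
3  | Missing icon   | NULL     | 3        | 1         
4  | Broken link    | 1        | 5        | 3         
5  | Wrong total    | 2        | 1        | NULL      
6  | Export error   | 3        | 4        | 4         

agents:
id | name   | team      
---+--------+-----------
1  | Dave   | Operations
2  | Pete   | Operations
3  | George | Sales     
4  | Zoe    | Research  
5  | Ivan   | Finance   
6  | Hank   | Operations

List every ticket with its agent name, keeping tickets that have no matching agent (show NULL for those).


LEFT JOIN keeps every row from tickets (the left table); where agent_id has no match in agents, the agent columns become NULL. Walk through each ticket:
  - ticket 1 (Crash on save): agent_id=NULL, no match -> kept with NULL
  - ticket 2 (Slow page load): agent_id=3 -> matches George
  - ticket 3 (Missing icon): agent_id=NULL, no match -> kept with NULL
  - ticket 4 (Broken link): agent_id=1 -> matches Dave
  - ticket 5 (Wrong total): agent_id=2 -> matches Pete
  - ticket 6 (Export error): agent_id=3 -> matches George
All 6 rows appear; 2 have NULL agent.

SQL:
SELECT a.title, b.name AS agent
FROM tickets a
LEFT JOIN agents b ON a.agent_id = b.id

Result:
title          | agent 
---------------+-------
Crash on save  | NULL  
Slow page load | George
Missing icon   | NULL  
Broken link    | Dave  
Wrong total    | Pete  
Export error   | George


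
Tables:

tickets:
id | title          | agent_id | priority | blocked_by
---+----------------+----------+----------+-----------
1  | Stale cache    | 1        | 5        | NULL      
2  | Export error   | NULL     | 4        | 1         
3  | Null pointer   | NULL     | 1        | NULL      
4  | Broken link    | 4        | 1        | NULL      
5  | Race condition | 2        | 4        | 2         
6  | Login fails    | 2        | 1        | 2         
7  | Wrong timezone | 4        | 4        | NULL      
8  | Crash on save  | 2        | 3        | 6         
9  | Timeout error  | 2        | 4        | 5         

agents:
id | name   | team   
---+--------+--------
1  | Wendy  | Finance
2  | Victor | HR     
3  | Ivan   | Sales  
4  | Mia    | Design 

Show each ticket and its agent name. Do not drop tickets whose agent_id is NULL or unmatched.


LEFT JOIN keeps every row from tickets (the left table); where agent_id has no match in agents, the agent columns become NULL. Walk through each ticket:
  - ticket 1 (Stale cache): agent_id=1 -> matches Wendy
  - ticket 2 (Export error): agent_id=NULL, no match -> kept with NULL
  - ticket 3 (Null pointer): agent_id=NULL, no match -> kept with NULL
  - ticket 4 (Broken link): agent_id=4 -> matches Mia
  - ticket 5 (Race condition): agent_id=2 -> matches Victor
  - ticket 6 (Login fails): agent_id=2 -> matches Victor
  - ticket 7 (Wrong timezone): agent_id=4 -> matches Mia
  - ticket 8 (Crash on save): agent_id=2 -> matches Victor
  - ticket 9 (Timeout error): agent_id=2 -> matches Victor
All 9 rows appear; 2 have NULL agent.

SQL:
SELECT a.title, b.name AS agent
FROM tickets a
LEFT JOIN agents b ON a.agent_id = b.id

Result:
title          | agent 
---------------+-------
Stale cache    | Wendy 
Export error   | NULL  
Null pointer   | NULL  
Broken link    | Mia   
Race condition | Victor
Login fails    | Victor
Wrong timezone | Mia   
Crash on save  | Victor
Timeout error  | Victor
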